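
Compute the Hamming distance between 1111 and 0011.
XOR = 1100, count of 1s = 2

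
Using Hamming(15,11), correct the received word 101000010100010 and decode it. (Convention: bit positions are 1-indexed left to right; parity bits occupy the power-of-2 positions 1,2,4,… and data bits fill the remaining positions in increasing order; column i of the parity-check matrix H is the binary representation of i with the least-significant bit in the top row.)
Syndrome s = H · r^T (mod 2), r = 101000010100010:
  s[0] = (101010101010101)·(101000010100010) mod 2 = 1+0+1+0+0+0+0+0+0+0+0+0+0+0+0 mod 2 = 0
  s[1] = (011001100110011)·(101000010100010) mod 2 = 0+0+1+0+0+0+0+0+0+1+0+0+0+1+0 mod 2 = 1
  s[2] = (000111100001111)·(101000010100010) mod 2 = 0+0+0+0+0+0+0+0+0+0+0+0+0+1+0 mod 2 = 1
  s[3] = (000000011111111)·(101000010100010) mod 2 = 0+0+0+0+0+0+0+1+0+1+0+0+0+1+0 mod 2 = 1
Syndrome = 0111
Column 14 of H equals this syndrome → error at bit 14 (1-indexed).
Flip bit 14: 101000010100010 → 101000010100000
Extract data bits at positions {3,5,6,7,9,10,11,12,13,14,15}: 10000100000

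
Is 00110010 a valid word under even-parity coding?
Sum of all bits: 0+0+1+1+0+0+1+0 = 3; 3 mod 2 = 1. Result is 1 → parity error detected.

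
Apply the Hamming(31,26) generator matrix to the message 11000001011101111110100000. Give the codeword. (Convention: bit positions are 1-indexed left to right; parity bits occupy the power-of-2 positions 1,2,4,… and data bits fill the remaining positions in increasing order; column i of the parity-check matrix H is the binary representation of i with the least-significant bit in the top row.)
Codeword c = d · G (mod 2), d = 11000001011101111110100000:
  c[0] = d·G[:,0] = (11000001011101111110100000)·(11011010101101010101010101) mod 2 = 1+1+0+0+0+0+0+0+0+0+1+1+0+1+0+1+0+1+0+0+0+0+0+0+0+0 mod 2 = 1
  c[1] = d·G[:,1] = (11000001011101111110100000)·(10110110011011001100110011) mod 2 = 1+0+0+0+0+0+0+0+0+1+1+0+0+1+0+0+1+1+0+0+1+0+0+0+0+0 mod 2 = 1
  c[2] = d·G[:,2] = (11000001011101111110100000)·(10000000000000000000000000) mod 2 = 1+0+0+0+0+0+0+0+0+0+0+0+0+0+0+0+0+0+0+0+0+0+0+0+0+0 mod 2 = 1
  c[3] = d·G[:,3] = (11000001011101111110100000)·(01110001111000111100001111) mod 2 = 0+1+0+0+0+0+0+1+0+1+1+0+0+0+1+1+1+1+0+0+0+0+0+0+0+0 mod 2 = 0
  c[4] = d·G[:,4] = (11000001011101111110100000)·(01000000000000000000000000) mod 2 = 0+1+0+0+0+0+0+0+0+0+0+0+0+0+0+0+0+0+0+0+0+0+0+0+0+0 mod 2 = 1
  c[5] = d·G[:,5] = (11000001011101111110100000)·(00100000000000000000000000) mod 2 = 0+0+0+0+0+0+0+0+0+0+0+0+0+0+0+0+0+0+0+0+0+0+0+0+0+0 mod 2 = 0
  c[6] = d·G[:,6] = (11000001011101111110100000)·(00010000000000000000000000) mod 2 = 0+0+0+0+0+0+0+0+0+0+0+0+0+0+0+0+0+0+0+0+0+0+0+0+0+0 mod 2 = 0
  c[7] = d·G[:,7] = (11000001011101111110100000)·(00001111111000000011111111) mod 2 = 0+0+0+0+0+0+0+1+0+1+1+0+0+0+0+0+0+0+1+0+1+0+0+0+0+0 mod 2 = 1
  c[8] = d·G[:,8] = (11000001011101111110100000)·(00001000000000000000000000) mod 2 = 0+0+0+0+0+0+0+0+0+0+0+0+0+0+0+0+0+0+0+0+0+0+0+0+0+0 mod 2 = 0
  c[9] = d·G[:,9] = (11000001011101111110100000)·(00000100000000000000000000) mod 2 = 0+0+0+0+0+0+0+0+0+0+0+0+0+0+0+0+0+0+0+0+0+0+0+0+0+0 mod 2 = 0
  c[10] = d·G[:,10] = (11000001011101111110100000)·(00000010000000000000000000) mod 2 = 0+0+0+0+0+0+0+0+0+0+0+0+0+0+0+0+0+0+0+0+0+0+0+0+0+0 mod 2 = 0
  c[11] = d·G[:,11] = (11000001011101111110100000)·(00000001000000000000000000) mod 2 = 0+0+0+0+0+0+0+1+0+0+0+0+0+0+0+0+0+0+0+0+0+0+0+0+0+0 mod 2 = 1
  c[12] = d·G[:,12] = (11000001011101111110100000)·(00000000100000000000000000) mod 2 = 0+0+0+0+0+0+0+0+0+0+0+0+0+0+0+0+0+0+0+0+0+0+0+0+0+0 mod 2 = 0
  c[13] = d·G[:,13] = (11000001011101111110100000)·(00000000010000000000000000) mod 2 = 0+0+0+0+0+0+0+0+0+1+0+0+0+0+0+0+0+0+0+0+0+0+0+0+0+0 mod 2 = 1
  c[14] = d·G[:,14] = (11000001011101111110100000)·(00000000001000000000000000) mod 2 = 0+0+0+0+0+0+0+0+0+0+1+0+0+0+0+0+0+0+0+0+0+0+0+0+0+0 mod 2 = 1
  c[15] = d·G[:,15] = (11000001011101111110100000)·(00000000000111111111111111) mod 2 = 0+0+0+0+0+0+0+0+0+0+0+1+0+1+1+1+1+1+1+0+1+0+0+0+0+0 mod 2 = 0
  c[16] = d·G[:,16] = (11000001011101111110100000)·(00000000000100000000000000) mod 2 = 0+0+0+0+0+0+0+0+0+0+0+1+0+0+0+0+0+0+0+0+0+0+0+0+0+0 mod 2 = 1
  c[17] = d·G[:,17] = (11000001011101111110100000)·(00000000000010000000000000) mod 2 = 0+0+0+0+0+0+0+0+0+0+0+0+0+0+0+0+0+0+0+0+0+0+0+0+0+0 mod 2 = 0
  c[18] = d·G[:,18] = (11000001011101111110100000)·(00000000000001000000000000) mod 2 = 0+0+0+0+0+0+0+0+0+0+0+0+0+1+0+0+0+0+0+0+0+0+0+0+0+0 mod 2 = 1
  c[19] = d·G[:,19] = (11000001011101111110100000)·(00000000000000100000000000) mod 2 = 0+0+0+0+0+0+0+0+0+0+0+0+0+0+1+0+0+0+0+0+0+0+0+0+0+0 mod 2 = 1
  c[20] = d·G[:,20] = (11000001011101111110100000)·(00000000000000010000000000) mod 2 = 0+0+0+0+0+0+0+0+0+0+0+0+0+0+0+1+0+0+0+0+0+0+0+0+0+0 mod 2 = 1
  c[21] = d·G[:,21] = (11000001011101111110100000)·(00000000000000001000000000) mod 2 = 0+0+0+0+0+0+0+0+0+0+0+0+0+0+0+0+1+0+0+0+0+0+0+0+0+0 mod 2 = 1
  c[22] = d·G[:,22] = (11000001011101111110100000)·(00000000000000000100000000) mod 2 = 0+0+0+0+0+0+0+0+0+0+0+0+0+0+0+0+0+1+0+0+0+0+0+0+0+0 mod 2 = 1
  c[23] = d·G[:,23] = (11000001011101111110100000)·(00000000000000000010000000) mod 2 = 0+0+0+0+0+0+0+0+0+0+0+0+0+0+0+0+0+0+1+0+0+0+0+0+0+0 mod 2 = 1
  c[24] = d·G[:,24] = (11000001011101111110100000)·(00000000000000000001000000) mod 2 = 0+0+0+0+0+0+0+0+0+0+0+0+0+0+0+0+0+0+0+0+0+0+0+0+0+0 mod 2 = 0
  c[25] = d·G[:,25] = (11000001011101111110100000)·(00000000000000000000100000) mod 2 = 0+0+0+0+0+0+0+0+0+0+0+0+0+0+0+0+0+0+0+0+1+0+0+0+0+0 mod 2 = 1
  c[26] = d·G[:,26] = (11000001011101111110100000)·(00000000000000000000010000) mod 2 = 0+0+0+0+0+0+0+0+0+0+0+0+0+0+0+0+0+0+0+0+0+0+0+0+0+0 mod 2 = 0
  c[27] = d·G[:,27] = (11000001011101111110100000)·(00000000000000000000001000) mod 2 = 0+0+0+0+0+0+0+0+0+0+0+0+0+0+0+0+0+0+0+0+0+0+0+0+0+0 mod 2 = 0
  c[28] = d·G[:,28] = (11000001011101111110100000)·(00000000000000000000000100) mod 2 = 0+0+0+0+0+0+0+0+0+0+0+0+0+0+0+0+0+0+0+0+0+0+0+0+0+0 mod 2 = 0
  c[29] = d·G[:,29] = (11000001011101111110100000)·(00000000000000000000000010) mod 2 = 0+0+0+0+0+0+0+0+0+0+0+0+0+0+0+0+0+0+0+0+0+0+0+0+0+0 mod 2 = 0
  c[30] = d·G[:,30] = (11000001011101111110100000)·(00000000000000000000000001) mod 2 = 0+0+0+0+0+0+0+0+0+0+0+0+0+0+0+0+0+0+0+0+0+0+0+0+0+0 mod 2 = 0
Codeword = 1110100100010110101111110100000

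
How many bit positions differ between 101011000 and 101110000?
XOR = 000101000, count of 1s = 2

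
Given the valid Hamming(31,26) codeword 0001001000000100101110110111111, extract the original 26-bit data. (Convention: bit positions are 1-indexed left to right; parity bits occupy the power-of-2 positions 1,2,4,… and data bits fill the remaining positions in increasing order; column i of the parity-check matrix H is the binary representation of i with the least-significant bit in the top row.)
Parity bits occupy power-of-2 positions; data bits are at positions {3,5,6,7,9,10,11,12,13,14,15,17,18,19,20,21,22,23,24,25,26,27,28,29,30,31} (1-indexed).
Extract: c[3]=0 c[5]=0 c[6]=0 c[7]=1 c[9]=0 c[10]=0 c[11]=0 c[12]=0 c[13]=0 c[14]=1 c[15]=0 c[17]=1 c[18]=0 c[19]=1 c[20]=1 c[21]=1 c[22]=0 c[23]=1 c[24]=1 c[25]=0 c[26]=1 c[27]=1 c[28]=1 c[29]=1 c[30]=1 c[31]=1
Data = 00010000010101110110111111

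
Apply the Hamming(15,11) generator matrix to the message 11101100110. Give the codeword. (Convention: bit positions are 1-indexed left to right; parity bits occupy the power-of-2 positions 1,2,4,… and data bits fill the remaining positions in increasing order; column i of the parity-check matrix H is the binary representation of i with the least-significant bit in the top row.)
Codeword c = d · G (mod 2), d = 11101100110:
  c[0] = d·G[:,0] = (11101100110)·(11011010101) mod 2 = 1+1+0+0+1+0+0+0+1+0+0 mod 2 = 0
  c[1] = d·G[:,1] = (11101100110)·(10110110011) mod 2 = 1+0+1+0+0+1+0+0+0+1+0 mod 2 = 0
  c[2] = d·G[:,2] = (11101100110)·(10000000000) mod 2 = 1+0+0+0+0+0+0+0+0+0+0 mod 2 = 1
  c[3] = d·G[:,3] = (11101100110)·(01110001111) mod 2 = 0+1+1+0+0+0+0+0+1+1+0 mod 2 = 0
  c[4] = d·G[:,4] = (11101100110)·(01000000000) mod 2 = 0+1+0+0+0+0+0+0+0+0+0 mod 2 = 1
  c[5] = d·G[:,5] = (11101100110)·(00100000000) mod 2 = 0+0+1+0+0+0+0+0+0+0+0 mod 2 = 1
  c[6] = d·G[:,6] = (11101100110)·(00010000000) mod 2 = 0+0+0+0+0+0+0+0+0+0+0 mod 2 = 0
  c[7] = d·G[:,7] = (11101100110)·(00001111111) mod 2 = 0+0+0+0+1+1+0+0+1+1+0 mod 2 = 0
  c[8] = d·G[:,8] = (11101100110)·(00001000000) mod 2 = 0+0+0+0+1+0+0+0+0+0+0 mod 2 = 1
  c[9] = d·G[:,9] = (11101100110)·(00000100000) mod 2 = 0+0+0+0+0+1+0+0+0+0+0 mod 2 = 1
  c[10] = d·G[:,10] = (11101100110)·(00000010000) mod 2 = 0+0+0+0+0+0+0+0+0+0+0 mod 2 = 0
  c[11] = d·G[:,11] = (11101100110)·(00000001000) mod 2 = 0+0+0+0+0+0+0+0+0+0+0 mod 2 = 0
  c[12] = d·G[:,12] = (11101100110)·(00000000100) mod 2 = 0+0+0+0+0+0+0+0+1+0+0 mod 2 = 1
  c[13] = d·G[:,13] = (11101100110)·(00000000010) mod 2 = 0+0+0+0+0+0+0+0+0+1+0 mod 2 = 1
  c[14] = d·G[:,14] = (11101100110)·(00000000001) mod 2 = 0+0+0+0+0+0+0+0+0+0+0 mod 2 = 0
Codeword = 001011001100110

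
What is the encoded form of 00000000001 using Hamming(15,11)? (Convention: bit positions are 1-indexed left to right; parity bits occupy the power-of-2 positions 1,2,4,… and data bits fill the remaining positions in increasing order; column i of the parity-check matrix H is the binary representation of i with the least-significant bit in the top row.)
Codeword c = d · G (mod 2), d = 00000000001:
  c[0] = d·G[:,0] = (00000000001)·(11011010101) mod 2 = 0+0+0+0+0+0+0+0+0+0+1 mod 2 = 1
  c[1] = d·G[:,1] = (00000000001)·(10110110011) mod 2 = 0+0+0+0+0+0+0+0+0+0+1 mod 2 = 1
  c[2] = d·G[:,2] = (00000000001)·(10000000000) mod 2 = 0+0+0+0+0+0+0+0+0+0+0 mod 2 = 0
  c[3] = d·G[:,3] = (00000000001)·(01110001111) mod 2 = 0+0+0+0+0+0+0+0+0+0+1 mod 2 = 1
  c[4] = d·G[:,4] = (00000000001)·(01000000000) mod 2 = 0+0+0+0+0+0+0+0+0+0+0 mod 2 = 0
  c[5] = d·G[:,5] = (00000000001)·(00100000000) mod 2 = 0+0+0+0+0+0+0+0+0+0+0 mod 2 = 0
  c[6] = d·G[:,6] = (00000000001)·(00010000000) mod 2 = 0+0+0+0+0+0+0+0+0+0+0 mod 2 = 0
  c[7] = d·G[:,7] = (00000000001)·(00001111111) mod 2 = 0+0+0+0+0+0+0+0+0+0+1 mod 2 = 1
  c[8] = d·G[:,8] = (00000000001)·(00001000000) mod 2 = 0+0+0+0+0+0+0+0+0+0+0 mod 2 = 0
  c[9] = d·G[:,9] = (00000000001)·(00000100000) mod 2 = 0+0+0+0+0+0+0+0+0+0+0 mod 2 = 0
  c[10] = d·G[:,10] = (00000000001)·(00000010000) mod 2 = 0+0+0+0+0+0+0+0+0+0+0 mod 2 = 0
  c[11] = d·G[:,11] = (00000000001)·(00000001000) mod 2 = 0+0+0+0+0+0+0+0+0+0+0 mod 2 = 0
  c[12] = d·G[:,12] = (00000000001)·(00000000100) mod 2 = 0+0+0+0+0+0+0+0+0+0+0 mod 2 = 0
  c[13] = d·G[:,13] = (00000000001)·(00000000010) mod 2 = 0+0+0+0+0+0+0+0+0+0+0 mod 2 = 0
  c[14] = d·G[:,14] = (00000000001)·(00000000001) mod 2 = 0+0+0+0+0+0+0+0+0+0+1 mod 2 = 1
Codeword = 110100010000001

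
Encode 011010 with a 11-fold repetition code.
Repeat each bit 11× and concatenate:
0→00000000000  1→11111111111  1→11111111111  0→00000000000  1→11111111111  0→00000000000
Codeword = 000000000001111111111111111111111000000000001111111111100000000000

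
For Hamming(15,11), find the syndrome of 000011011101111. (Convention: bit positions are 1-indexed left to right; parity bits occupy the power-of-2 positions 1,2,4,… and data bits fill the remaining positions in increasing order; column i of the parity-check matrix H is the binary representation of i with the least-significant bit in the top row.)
Syndrome s = H · r^T (mod 2), r = 000011011101111:
  s[0] = (101010101010101)·(000011011101111) mod 2 = 0+0+0+0+1+0+0+0+1+0+0+0+1+0+1 mod 2 = 0
  s[1] = (011001100110011)·(000011011101111) mod 2 = 0+0+0+0+0+1+0+0+0+1+0+0+0+1+1 mod 2 = 0
  s[2] = (000111100001111)·(000011011101111) mod 2 = 0+0+0+0+1+1+0+0+0+0+0+1+1+1+1 mod 2 = 0
  s[3] = (000000011111111)·(000011011101111) mod 2 = 0+0+0+0+0+0+0+1+1+1+0+1+1+1+1 mod 2 = 1
Syndrome = 0001
Non-zero syndrome: error at position 8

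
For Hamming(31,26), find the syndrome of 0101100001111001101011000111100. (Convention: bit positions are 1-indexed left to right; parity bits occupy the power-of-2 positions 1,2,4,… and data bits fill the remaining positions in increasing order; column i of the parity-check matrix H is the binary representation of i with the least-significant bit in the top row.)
Syndrome s = H · r^T (mod 2), r = 0101100001111001101011000111100:
  s[0] = (1010101010101010101010101010101)·(0101100001111001101011000111100) mod 2 = 0+0+0+0+1+0+0+0+0+0+1+0+1+0+0+0+1+0+1+0+1+0+0+0+0+0+1+0+1+0+0 mod 2 = 0
  s[1] = (0110011001100110011001100110011)·(0101100001111001101011000111100) mod 2 = 0+1+0+0+0+0+0+0+0+1+1+0+0+0+0+0+0+0+1+0+0+1+0+0+0+1+1+0+0+0+0 mod 2 = 1
  s[2] = (0001111000011110000111100001111)·(0101100001111001101011000111100) mod 2 = 0+0+0+1+1+0+0+0+0+0+0+1+1+0+0+0+0+0+0+0+1+1+0+0+0+0+0+1+1+0+0 mod 2 = 0
  s[3] = (0000000111111110000000011111111)·(0101100001111001101011000111100) mod 2 = 0+0+0+0+0+0+0+0+0+1+1+1+1+0+0+0+0+0+0+0+0+0+0+0+0+1+1+1+1+0+0 mod 2 = 0
  s[4] = (0000000000000001111111111111111)·(0101100001111001101011000111100) mod 2 = 0+0+0+0+0+0+0+0+0+0+0+0+0+0+0+1+1+0+1+0+1+1+0+0+0+1+1+1+1+0+0 mod 2 = 1
Syndrome = 01001
Non-zero syndrome: error at position 18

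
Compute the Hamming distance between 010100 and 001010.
XOR = 011110, count of 1s = 4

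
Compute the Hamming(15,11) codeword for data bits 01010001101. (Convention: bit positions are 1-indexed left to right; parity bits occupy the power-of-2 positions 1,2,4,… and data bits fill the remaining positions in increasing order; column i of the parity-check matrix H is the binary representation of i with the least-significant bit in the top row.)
Codeword c = d · G (mod 2), d = 01010001101:
  c[0] = d·G[:,0] = (01010001101)·(11011010101) mod 2 = 0+1+0+1+0+0+0+0+1+0+1 mod 2 = 0
  c[1] = d·G[:,1] = (01010001101)·(10110110011) mod 2 = 0+0+0+1+0+0+0+0+0+0+1 mod 2 = 0
  c[2] = d·G[:,2] = (01010001101)·(10000000000) mod 2 = 0+0+0+0+0+0+0+0+0+0+0 mod 2 = 0
  c[3] = d·G[:,3] = (01010001101)·(01110001111) mod 2 = 0+1+0+1+0+0+0+1+1+0+1 mod 2 = 1
  c[4] = d·G[:,4] = (01010001101)·(01000000000) mod 2 = 0+1+0+0+0+0+0+0+0+0+0 mod 2 = 1
  c[5] = d·G[:,5] = (01010001101)·(00100000000) mod 2 = 0+0+0+0+0+0+0+0+0+0+0 mod 2 = 0
  c[6] = d·G[:,6] = (01010001101)·(00010000000) mod 2 = 0+0+0+1+0+0+0+0+0+0+0 mod 2 = 1
  c[7] = d·G[:,7] = (01010001101)·(00001111111) mod 2 = 0+0+0+0+0+0+0+1+1+0+1 mod 2 = 1
  c[8] = d·G[:,8] = (01010001101)·(00001000000) mod 2 = 0+0+0+0+0+0+0+0+0+0+0 mod 2 = 0
  c[9] = d·G[:,9] = (01010001101)·(00000100000) mod 2 = 0+0+0+0+0+0+0+0+0+0+0 mod 2 = 0
  c[10] = d·G[:,10] = (01010001101)·(00000010000) mod 2 = 0+0+0+0+0+0+0+0+0+0+0 mod 2 = 0
  c[11] = d·G[:,11] = (01010001101)·(00000001000) mod 2 = 0+0+0+0+0+0+0+1+0+0+0 mod 2 = 1
  c[12] = d·G[:,12] = (01010001101)·(00000000100) mod 2 = 0+0+0+0+0+0+0+0+1+0+0 mod 2 = 1
  c[13] = d·G[:,13] = (01010001101)·(00000000010) mod 2 = 0+0+0+0+0+0+0+0+0+0+0 mod 2 = 0
  c[14] = d·G[:,14] = (01010001101)·(00000000001) mod 2 = 0+0+0+0+0+0+0+0+0+0+1 mod 2 = 1
Codeword = 000110110001101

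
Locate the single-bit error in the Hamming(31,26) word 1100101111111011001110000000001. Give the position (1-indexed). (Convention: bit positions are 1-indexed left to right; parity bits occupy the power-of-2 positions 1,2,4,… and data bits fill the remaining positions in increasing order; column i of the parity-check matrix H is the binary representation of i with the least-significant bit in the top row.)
Syndrome s = H · r^T (mod 2), r = 1100101111111011001110000000001:
  s[0] = (1010101010101010101010101010101)·(1100101111111011001110000000001) mod 2 = 1+0+0+0+1+0+1+0+1+0+1+0+1+0+1+0+0+0+1+0+1+0+0+0+0+0+0+0+0+0+1 mod 2 = 0
  s[1] = (0110011001100110011001100110011)·(1100101111111011001110000000001) mod 2 = 0+1+0+0+0+0+1+0+0+1+1+0+0+0+1+0+0+0+1+0+0+0+0+0+0+0+0+0+0+0+1 mod 2 = 1
  s[2] = (0001111000011110000111100001111)·(1100101111111011001110000000001) mod 2 = 0+0+0+0+1+0+1+0+0+0+0+1+1+0+1+0+0+0+0+1+1+0+0+0+0+0+0+0+0+0+1 mod 2 = 0
  s[3] = (0000000111111110000000011111111)·(1100101111111011001110000000001) mod 2 = 0+0+0+0+0+0+0+1+1+1+1+1+1+0+1+0+0+0+0+0+0+0+0+0+0+0+0+0+0+0+1 mod 2 = 0
  s[4] = (0000000000000001111111111111111)·(1100101111111011001110000000001) mod 2 = 0+0+0+0+0+0+0+0+0+0+0+0+0+0+0+1+0+0+1+1+1+0+0+0+0+0+0+0+0+0+1 mod 2 = 1
Syndrome = 01001
Column i of H is the binary representation of i, so the syndrome is the binary index of the flipped bit.
Read s = 01001 with s[0] as LSB: 0·2^0 + 1·2^1 + 0·2^2 + 0·2^3 + 1·2^4 = 18.
Error is at bit position 18.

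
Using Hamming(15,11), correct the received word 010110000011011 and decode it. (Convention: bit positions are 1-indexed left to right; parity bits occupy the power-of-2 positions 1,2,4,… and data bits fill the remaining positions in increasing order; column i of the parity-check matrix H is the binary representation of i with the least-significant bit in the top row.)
Syndrome s = H · r^T (mod 2), r = 010110000011011:
  s[0] = (101010101010101)·(010110000011011) mod 2 = 0+0+0+0+1+0+0+0+0+0+1+0+0+0+1 mod 2 = 1
  s[1] = (011001100110011)·(010110000011011) mod 2 = 0+1+0+0+0+0+0+0+0+0+1+0+0+1+1 mod 2 = 0
  s[2] = (000111100001111)·(010110000011011) mod 2 = 0+0+0+1+1+0+0+0+0+0+0+1+0+1+1 mod 2 = 1
  s[3] = (000000011111111)·(010110000011011) mod 2 = 0+0+0+0+0+0+0+0+0+0+1+1+0+1+1 mod 2 = 0
Syndrome = 1010
Column 5 of H equals this syndrome → error at bit 5 (1-indexed).
Flip bit 5: 010110000011011 → 010100000011011
Extract data bits at positions {3,5,6,7,9,10,11,12,13,14,15}: 00000011011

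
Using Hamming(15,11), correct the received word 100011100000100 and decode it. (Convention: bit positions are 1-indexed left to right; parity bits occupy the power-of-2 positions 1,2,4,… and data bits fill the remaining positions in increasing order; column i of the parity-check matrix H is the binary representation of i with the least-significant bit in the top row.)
Syndrome s = H · r^T (mod 2), r = 100011100000100:
  s[0] = (101010101010101)·(100011100000100) mod 2 = 1+0+0+0+1+0+1+0+0+0+0+0+1+0+0 mod 2 = 0
  s[1] = (011001100110011)·(100011100000100) mod 2 = 0+0+0+0+0+1+1+0+0+0+0+0+0+0+0 mod 2 = 0
  s[2] = (000111100001111)·(100011100000100) mod 2 = 0+0+0+0+1+1+1+0+0+0+0+0+1+0+0 mod 2 = 0
  s[3] = (000000011111111)·(100011100000100) mod 2 = 0+0+0+0+0+0+0+0+0+0+0+0+1+0+0 mod 2 = 1
Syndrome = 0001
Column 8 of H equals this syndrome → error at bit 8 (1-indexed).
Flip bit 8: 100011100000100 → 100011110000100
Extract data bits at positions {3,5,6,7,9,10,11,12,13,14,15}: 01110000100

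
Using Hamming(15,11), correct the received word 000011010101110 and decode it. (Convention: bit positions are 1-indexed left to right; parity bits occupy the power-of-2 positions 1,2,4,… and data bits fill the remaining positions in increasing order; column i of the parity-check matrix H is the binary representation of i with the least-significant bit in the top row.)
Syndrome s = H · r^T (mod 2), r = 000011010101110:
  s[0] = (101010101010101)·(000011010101110) mod 2 = 0+0+0+0+1+0+0+0+0+0+0+0+1+0+0 mod 2 = 0
  s[1] = (011001100110011)·(000011010101110) mod 2 = 0+0+0+0+0+1+0+0+0+1+0+0+0+1+0 mod 2 = 1
  s[2] = (000111100001111)·(000011010101110) mod 2 = 0+0+0+0+1+1+0+0+0+0+0+1+1+1+0 mod 2 = 1
  s[3] = (000000011111111)·(000011010101110) mod 2 = 0+0+0+0+0+0+0+1+0+1+0+1+1+1+0 mod 2 = 1
Syndrome = 0111
Column 14 of H equals this syndrome → error at bit 14 (1-indexed).
Flip bit 14: 000011010101110 → 000011010101100
Extract data bits at positions {3,5,6,7,9,10,11,12,13,14,15}: 01100101100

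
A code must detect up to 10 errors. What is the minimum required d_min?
Detecting e errors requires d_min ≥ e + 1 = 10 + 1 = 11.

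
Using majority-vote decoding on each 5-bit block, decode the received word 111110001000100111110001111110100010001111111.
Split into 5-bit blocks and majority-vote each:
  block 1 = 11111: 5 ones, 0 zeros → 1
  block 2 = 00010: 1 ones, 4 zeros → 0
  block 3 = 00100: 1 ones, 4 zeros → 0
  block 4 = 11111: 5 ones, 0 zeros → 1
  block 5 = 00011: 2 ones, 3 zeros → 0
  block 6 = 11110: 4 ones, 1 zeros → 1
  block 7 = 10001: 2 ones, 3 zeros → 0
  block 8 = 00011: 2 ones, 3 zeros → 0
  block 9 = 11111: 5 ones, 0 zeros → 1
Decoded = 100101001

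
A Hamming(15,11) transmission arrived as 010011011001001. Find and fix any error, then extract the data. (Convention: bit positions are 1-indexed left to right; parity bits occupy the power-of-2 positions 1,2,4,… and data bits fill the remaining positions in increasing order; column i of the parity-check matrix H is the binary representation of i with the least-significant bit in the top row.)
Syndrome s = H · r^T (mod 2), r = 010011011001001:
  s[0] = (101010101010101)·(010011011001001) mod 2 = 0+0+0+0+1+0+0+0+1+0+0+0+0+0+1 mod 2 = 1
  s[1] = (011001100110011)·(010011011001001) mod 2 = 0+1+0+0+0+1+0+0+0+0+0+0+0+0+1 mod 2 = 1
  s[2] = (000111100001111)·(010011011001001) mod 2 = 0+0+0+0+1+1+0+0+0+0+0+1+0+0+1 mod 2 = 0
  s[3] = (000000011111111)·(010011011001001) mod 2 = 0+0+0+0+0+0+0+1+1+0+0+1+0+0+1 mod 2 = 0
Syndrome = 1100
Column 3 of H equals this syndrome → error at bit 3 (1-indexed).
Flip bit 3: 010011011001001 → 011011011001001
Extract data bits at positions {3,5,6,7,9,10,11,12,13,14,15}: 11101001001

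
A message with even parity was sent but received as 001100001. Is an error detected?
Sum of received bits: 0+0+1+1+0+0+0+0+1 = 3; 3 mod 2 = 1. Result is 1 ≠ 0 → error detected.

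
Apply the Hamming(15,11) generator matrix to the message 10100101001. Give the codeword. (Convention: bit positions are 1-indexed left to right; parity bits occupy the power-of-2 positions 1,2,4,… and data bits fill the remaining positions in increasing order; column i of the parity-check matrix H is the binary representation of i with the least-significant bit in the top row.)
Codeword c = d · G (mod 2), d = 10100101001:
  c[0] = d·G[:,0] = (10100101001)·(11011010101) mod 2 = 1+0+0+0+0+0+0+0+0+0+1 mod 2 = 0
  c[1] = d·G[:,1] = (10100101001)·(10110110011) mod 2 = 1+0+1+0+0+1+0+0+0+0+1 mod 2 = 0
  c[2] = d·G[:,2] = (10100101001)·(10000000000) mod 2 = 1+0+0+0+0+0+0+0+0+0+0 mod 2 = 1
  c[3] = d·G[:,3] = (10100101001)·(01110001111) mod 2 = 0+0+1+0+0+0+0+1+0+0+1 mod 2 = 1
  c[4] = d·G[:,4] = (10100101001)·(01000000000) mod 2 = 0+0+0+0+0+0+0+0+0+0+0 mod 2 = 0
  c[5] = d·G[:,5] = (10100101001)·(00100000000) mod 2 = 0+0+1+0+0+0+0+0+0+0+0 mod 2 = 1
  c[6] = d·G[:,6] = (10100101001)·(00010000000) mod 2 = 0+0+0+0+0+0+0+0+0+0+0 mod 2 = 0
  c[7] = d·G[:,7] = (10100101001)·(00001111111) mod 2 = 0+0+0+0+0+1+0+1+0+0+1 mod 2 = 1
  c[8] = d·G[:,8] = (10100101001)·(00001000000) mod 2 = 0+0+0+0+0+0+0+0+0+0+0 mod 2 = 0
  c[9] = d·G[:,9] = (10100101001)·(00000100000) mod 2 = 0+0+0+0+0+1+0+0+0+0+0 mod 2 = 1
  c[10] = d·G[:,10] = (10100101001)·(00000010000) mod 2 = 0+0+0+0+0+0+0+0+0+0+0 mod 2 = 0
  c[11] = d·G[:,11] = (10100101001)·(00000001000) mod 2 = 0+0+0+0+0+0+0+1+0+0+0 mod 2 = 1
  c[12] = d·G[:,12] = (10100101001)·(00000000100) mod 2 = 0+0+0+0+0+0+0+0+0+0+0 mod 2 = 0
  c[13] = d·G[:,13] = (10100101001)·(00000000010) mod 2 = 0+0+0+0+0+0+0+0+0+0+0 mod 2 = 0
  c[14] = d·G[:,14] = (10100101001)·(00000000001) mod 2 = 0+0+0+0+0+0+0+0+0+0+1 mod 2 = 1
Codeword = 001101010101001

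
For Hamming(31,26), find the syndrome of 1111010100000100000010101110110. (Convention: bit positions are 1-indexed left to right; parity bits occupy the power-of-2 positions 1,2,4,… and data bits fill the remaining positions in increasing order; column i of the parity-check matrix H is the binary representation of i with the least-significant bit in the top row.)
Syndrome s = H · r^T (mod 2), r = 1111010100000100000010101110110:
  s[0] = (1010101010101010101010101010101)·(1111010100000100000010101110110) mod 2 = 1+0+1+0+0+0+0+0+0+0+0+0+0+0+0+0+0+0+0+0+1+0+1+0+1+0+1+0+1+0+0 mod 2 = 1
  s[1] = (0110011001100110011001100110011)·(1111010100000100000010101110110) mod 2 = 0+1+1+0+0+1+0+0+0+0+0+0+0+1+0+0+0+0+0+0+0+0+1+0+0+1+1+0+0+1+0 mod 2 = 0
  s[2] = (0001111000011110000111100001111)·(1111010100000100000010101110110) mod 2 = 0+0+0+1+0+1+0+0+0+0+0+0+0+1+0+0+0+0+0+0+1+0+1+0+0+0+0+0+1+1+0 mod 2 = 1
  s[3] = (0000000111111110000000011111111)·(1111010100000100000010101110110) mod 2 = 0+0+0+0+0+0+0+1+0+0+0+0+0+1+0+0+0+0+0+0+0+0+0+0+1+1+1+0+1+1+0 mod 2 = 1
  s[4] = (0000000000000001111111111111111)·(1111010100000100000010101110110) mod 2 = 0+0+0+0+0+0+0+0+0+0+0+0+0+0+0+0+0+0+0+0+1+0+1+0+1+1+1+0+1+1+0 mod 2 = 1
Syndrome = 10111
Non-zero syndrome: error at position 29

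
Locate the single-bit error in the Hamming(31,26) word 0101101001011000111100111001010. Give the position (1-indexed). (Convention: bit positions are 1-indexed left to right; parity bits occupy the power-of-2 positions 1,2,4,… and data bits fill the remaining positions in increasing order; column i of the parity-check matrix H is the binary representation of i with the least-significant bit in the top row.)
Syndrome s = H · r^T (mod 2), r = 0101101001011000111100111001010:
  s[0] = (1010101010101010101010101010101)·(0101101001011000111100111001010) mod 2 = 0+0+0+0+1+0+1+0+0+0+0+0+1+0+0+0+1+0+1+0+0+0+1+0+1+0+0+0+0+0+0 mod 2 = 1
  s[1] = (0110011001100110011001100110011)·(0101101001011000111100111001010) mod 2 = 0+1+0+0+0+0+1+0+0+1+0+0+0+0+0+0+0+1+1+0+0+0+1+0+0+0+0+0+0+1+0 mod 2 = 1
  s[2] = (0001111000011110000111100001111)·(0101101001011000111100111001010) mod 2 = 0+0+0+1+1+0+1+0+0+0+0+1+1+0+0+0+0+0+0+1+0+0+1+0+0+0+0+1+0+1+0 mod 2 = 1
  s[3] = (0000000111111110000000011111111)·(0101101001011000111100111001010) mod 2 = 0+0+0+0+0+0+0+0+0+1+0+1+1+0+0+0+0+0+0+0+0+0+0+1+1+0+0+1+0+1+0 mod 2 = 1
  s[4] = (0000000000000001111111111111111)·(0101101001011000111100111001010) mod 2 = 0+0+0+0+0+0+0+0+0+0+0+0+0+0+0+0+1+1+1+1+0+0+1+1+1+0+0+1+0+1+0 mod 2 = 1
Syndrome = 11111
Column i of H is the binary representation of i, so the syndrome is the binary index of the flipped bit.
Read s = 11111 with s[0] as LSB: 1·2^0 + 1·2^1 + 1·2^2 + 1·2^3 + 1·2^4 = 31.
Error is at bit position 31.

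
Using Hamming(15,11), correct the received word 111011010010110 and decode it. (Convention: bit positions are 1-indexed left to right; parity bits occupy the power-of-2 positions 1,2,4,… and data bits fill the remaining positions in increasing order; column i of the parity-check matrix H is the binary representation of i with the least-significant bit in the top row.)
Syndrome s = H · r^T (mod 2), r = 111011010010110:
  s[0] = (101010101010101)·(111011010010110) mod 2 = 1+0+1+0+1+0+0+0+0+0+1+0+1+0+0 mod 2 = 1
  s[1] = (011001100110011)·(111011010010110) mod 2 = 0+1+1+0+0+1+0+0+0+0+1+0+0+1+0 mod 2 = 1
  s[2] = (000111100001111)·(111011010010110) mod 2 = 0+0+0+0+1+1+0+0+0+0+0+0+1+1+0 mod 2 = 0
  s[3] = (000000011111111)·(111011010010110) mod 2 = 0+0+0+0+0+0+0+1+0+0+1+0+1+1+0 mod 2 = 0
Syndrome = 1100
Column 3 of H equals this syndrome → error at bit 3 (1-indexed).
Flip bit 3: 111011010010110 → 110011010010110
Extract data bits at positions {3,5,6,7,9,10,11,12,13,14,15}: 01100010110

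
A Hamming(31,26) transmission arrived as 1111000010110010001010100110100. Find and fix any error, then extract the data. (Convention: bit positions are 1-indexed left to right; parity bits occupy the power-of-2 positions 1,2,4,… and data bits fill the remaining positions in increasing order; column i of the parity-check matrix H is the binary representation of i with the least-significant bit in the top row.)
Syndrome s = H · r^T (mod 2), r = 1111000010110010001010100110100:
  s[0] = (1010101010101010101010101010101)·(1111000010110010001010100110100) mod 2 = 1+0+1+0+0+0+0+0+1+0+1+0+0+0+1+0+0+0+1+0+1+0+1+0+0+0+1+0+1+0+0 mod 2 = 0
  s[1] = (0110011001100110011001100110011)·(1111000010110010001010100110100) mod 2 = 0+1+1+0+0+0+0+0+0+0+1+0+0+0+1+0+0+0+1+0+0+0+1+0+0+1+1+0+0+0+0 mod 2 = 0
  s[2] = (0001111000011110000111100001111)·(1111000010110010001010100110100) mod 2 = 0+0+0+1+0+0+0+0+0+0+0+1+0+0+1+0+0+0+0+0+1+0+1+0+0+0+0+0+1+0+0 mod 2 = 0
  s[3] = (0000000111111110000000011111111)·(1111000010110010001010100110100) mod 2 = 0+0+0+0+0+0+0+0+1+0+1+1+0+0+1+0+0+0+0+0+0+0+0+0+0+1+1+0+1+0+0 mod 2 = 1
  s[4] = (0000000000000001111111111111111)·(1111000010110010001010100110100) mod 2 = 0+0+0+0+0+0+0+0+0+0+0+0+0+0+0+0+0+0+1+0+1+0+1+0+0+1+1+0+1+0+0 mod 2 = 0
Syndrome = 00010
Column 8 of H equals this syndrome → error at bit 8 (1-indexed).
Flip bit 8: 1111000010110010001010100110100 → 1111000110110010001010100110100
Extract data bits at positions {3,5,6,7,9,10,11,12,13,14,15,17,18,19,20,21,22,23,24,25,26,27,28,29,30,31}: 10001011001001010100110100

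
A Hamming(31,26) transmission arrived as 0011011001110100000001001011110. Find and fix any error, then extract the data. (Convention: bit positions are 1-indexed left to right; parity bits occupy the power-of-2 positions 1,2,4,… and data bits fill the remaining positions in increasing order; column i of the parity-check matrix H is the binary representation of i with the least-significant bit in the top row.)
Syndrome s = H · r^T (mod 2), r = 0011011001110100000001001011110:
  s[0] = (1010101010101010101010101010101)·(0011011001110100000001001011110) mod 2 = 0+0+1+0+0+0+1+0+0+0+1+0+0+0+0+0+0+0+0+0+0+0+0+0+1+0+1+0+1+0+0 mod 2 = 0
  s[1] = (0110011001100110011001100110011)·(0011011001110100000001001011110) mod 2 = 0+0+1+0+0+1+1+0+0+1+1+0+0+1+0+0+0+0+0+0+0+1+0+0+0+0+1+0+0+1+0 mod 2 = 1
  s[2] = (0001111000011110000111100001111)·(0011011001110100000001001011110) mod 2 = 0+0+0+1+0+1+1+0+0+0+0+1+0+1+0+0+0+0+0+0+0+1+0+0+0+0+0+1+1+1+0 mod 2 = 1
  s[3] = (0000000111111110000000011111111)·(0011011001110100000001001011110) mod 2 = 0+0+0+0+0+0+0+0+0+1+1+1+0+1+0+0+0+0+0+0+0+0+0+0+1+0+1+1+1+1+0 mod 2 = 1
  s[4] = (0000000000000001111111111111111)·(0011011001110100000001001011110) mod 2 = 0+0+0+0+0+0+0+0+0+0+0+0+0+0+0+0+0+0+0+0+0+1+0+0+1+0+1+1+1+1+0 mod 2 = 0
Syndrome = 01110
Column 14 of H equals this syndrome → error at bit 14 (1-indexed).
Flip bit 14: 0011011001110100000001001011110 → 0011011001110000000001001011110
Extract data bits at positions {3,5,6,7,9,10,11,12,13,14,15,17,18,19,20,21,22,23,24,25,26,27,28,29,30,31}: 10110111000000001001011110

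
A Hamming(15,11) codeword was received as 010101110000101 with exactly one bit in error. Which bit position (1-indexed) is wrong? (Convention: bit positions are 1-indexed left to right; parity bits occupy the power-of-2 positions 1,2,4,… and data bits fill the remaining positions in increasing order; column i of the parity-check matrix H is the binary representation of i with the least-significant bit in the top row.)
Syndrome s = H · r^T (mod 2), r = 010101110000101:
  s[0] = (101010101010101)·(010101110000101) mod 2 = 0+0+0+0+0+0+1+0+0+0+0+0+1+0+1 mod 2 = 1
  s[1] = (011001100110011)·(010101110000101) mod 2 = 0+1+0+0+0+1+1+0+0+0+0+0+0+0+1 mod 2 = 0
  s[2] = (000111100001111)·(010101110000101) mod 2 = 0+0+0+1+0+1+1+0+0+0+0+0+1+0+1 mod 2 = 1
  s[3] = (000000011111111)·(010101110000101) mod 2 = 0+0+0+0+0+0+0+1+0+0+0+0+1+0+1 mod 2 = 1
Syndrome = 1011
Column i of H is the binary representation of i, so the syndrome is the binary index of the flipped bit.
Read s = 1011 with s[0] as LSB: 1·2^0 + 0·2^1 + 1·2^2 + 1·2^3 = 13.
Error is at bit position 13.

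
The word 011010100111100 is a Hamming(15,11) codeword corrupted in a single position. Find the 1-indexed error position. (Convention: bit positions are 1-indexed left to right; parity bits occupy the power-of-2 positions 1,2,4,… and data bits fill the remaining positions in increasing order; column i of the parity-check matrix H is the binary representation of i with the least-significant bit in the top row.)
Syndrome s = H · r^T (mod 2), r = 011010100111100:
  s[0] = (101010101010101)·(011010100111100) mod 2 = 0+0+1+0+1+0+1+0+0+0+1+0+1+0+0 mod 2 = 1
  s[1] = (011001100110011)·(011010100111100) mod 2 = 0+1+1+0+0+0+1+0+0+1+1+0+0+0+0 mod 2 = 1
  s[2] = (000111100001111)·(011010100111100) mod 2 = 0+0+0+0+1+0+1+0+0+0+0+1+1+0+0 mod 2 = 0
  s[3] = (000000011111111)·(011010100111100) mod 2 = 0+0+0+0+0+0+0+0+0+1+1+1+1+0+0 mod 2 = 0
Syndrome = 1100
Column i of H is the binary representation of i, so the syndrome is the binary index of the flipped bit.
Read s = 1100 with s[0] as LSB: 1·2^0 + 1·2^1 + 0·2^2 + 0·2^3 = 3.
Error is at bit position 3.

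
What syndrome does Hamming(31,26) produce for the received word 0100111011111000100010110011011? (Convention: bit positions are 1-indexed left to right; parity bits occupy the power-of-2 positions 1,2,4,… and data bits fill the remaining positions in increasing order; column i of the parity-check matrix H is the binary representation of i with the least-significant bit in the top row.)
Syndrome s = H · r^T (mod 2), r = 0100111011111000100010110011011:
  s[0] = (1010101010101010101010101010101)·(0100111011111000100010110011011) mod 2 = 0+0+0+0+1+0+1+0+1+0+1+0+1+0+0+0+1+0+0+0+1+0+1+0+0+0+1+0+0+0+1 mod 2 = 0
  s[1] = (0110011001100110011001100110011)·(0100111011111000100010110011011) mod 2 = 0+1+0+0+0+1+1+0+0+1+1+0+0+0+0+0+0+0+0+0+0+0+1+0+0+0+1+0+0+1+1 mod 2 = 1
  s[2] = (0001111000011110000111100001111)·(0100111011111000100010110011011) mod 2 = 0+0+0+0+1+1+1+0+0+0+0+1+1+0+0+0+0+0+0+0+1+0+1+0+0+0+0+1+0+1+1 mod 2 = 0
  s[3] = (0000000111111110000000011111111)·(0100111011111000100010110011011) mod 2 = 0+0+0+0+0+0+0+0+1+1+1+1+1+0+0+0+0+0+0+0+0+0+0+1+0+0+1+1+0+1+1 mod 2 = 0
  s[4] = (0000000000000001111111111111111)·(0100111011111000100010110011011) mod 2 = 0+0+0+0+0+0+0+0+0+0+0+0+0+0+0+0+1+0+0+0+1+0+1+1+0+0+1+1+0+1+1 mod 2 = 0
Syndrome = 01000
Non-zero syndrome: error at position 2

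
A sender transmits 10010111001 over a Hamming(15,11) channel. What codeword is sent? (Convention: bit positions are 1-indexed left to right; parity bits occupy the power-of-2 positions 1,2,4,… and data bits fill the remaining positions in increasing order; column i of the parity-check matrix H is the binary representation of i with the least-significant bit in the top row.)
Codeword c = d · G (mod 2), d = 10010111001:
  c[0] = d·G[:,0] = (10010111001)·(11011010101) mod 2 = 1+0+0+1+0+0+1+0+0+0+1 mod 2 = 0
  c[1] = d·G[:,1] = (10010111001)·(10110110011) mod 2 = 1+0+0+1+0+1+1+0+0+0+1 mod 2 = 1
  c[2] = d·G[:,2] = (10010111001)·(10000000000) mod 2 = 1+0+0+0+0+0+0+0+0+0+0 mod 2 = 1
  c[3] = d·G[:,3] = (10010111001)·(01110001111) mod 2 = 0+0+0+1+0+0+0+1+0+0+1 mod 2 = 1
  c[4] = d·G[:,4] = (10010111001)·(01000000000) mod 2 = 0+0+0+0+0+0+0+0+0+0+0 mod 2 = 0
  c[5] = d·G[:,5] = (10010111001)·(00100000000) mod 2 = 0+0+0+0+0+0+0+0+0+0+0 mod 2 = 0
  c[6] = d·G[:,6] = (10010111001)·(00010000000) mod 2 = 0+0+0+1+0+0+0+0+0+0+0 mod 2 = 1
  c[7] = d·G[:,7] = (10010111001)·(00001111111) mod 2 = 0+0+0+0+0+1+1+1+0+0+1 mod 2 = 0
  c[8] = d·G[:,8] = (10010111001)·(00001000000) mod 2 = 0+0+0+0+0+0+0+0+0+0+0 mod 2 = 0
  c[9] = d·G[:,9] = (10010111001)·(00000100000) mod 2 = 0+0+0+0+0+1+0+0+0+0+0 mod 2 = 1
  c[10] = d·G[:,10] = (10010111001)·(00000010000) mod 2 = 0+0+0+0+0+0+1+0+0+0+0 mod 2 = 1
  c[11] = d·G[:,11] = (10010111001)·(00000001000) mod 2 = 0+0+0+0+0+0+0+1+0+0+0 mod 2 = 1
  c[12] = d·G[:,12] = (10010111001)·(00000000100) mod 2 = 0+0+0+0+0+0+0+0+0+0+0 mod 2 = 0
  c[13] = d·G[:,13] = (10010111001)·(00000000010) mod 2 = 0+0+0+0+0+0+0+0+0+0+0 mod 2 = 0
  c[14] = d·G[:,14] = (10010111001)·(00000000001) mod 2 = 0+0+0+0+0+0+0+0+0+0+1 mod 2 = 1
Codeword = 011100100111001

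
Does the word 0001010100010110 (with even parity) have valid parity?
Sum of all bits: 0+0+0+1+0+1+0+1+0+0+0+1+0+1+1+0 = 6; 6 mod 2 = 0. Result is 0 → valid parity.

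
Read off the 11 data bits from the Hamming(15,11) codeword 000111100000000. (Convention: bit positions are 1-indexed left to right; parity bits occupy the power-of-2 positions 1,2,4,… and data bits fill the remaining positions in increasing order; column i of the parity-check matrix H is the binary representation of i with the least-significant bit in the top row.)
Parity bits occupy power-of-2 positions; data bits are at positions {3,5,6,7,9,10,11,12,13,14,15} (1-indexed).
Extract: c[3]=0 c[5]=1 c[6]=1 c[7]=1 c[9]=0 c[10]=0 c[11]=0 c[12]=0 c[13]=0 c[14]=0 c[15]=0
Data = 01110000000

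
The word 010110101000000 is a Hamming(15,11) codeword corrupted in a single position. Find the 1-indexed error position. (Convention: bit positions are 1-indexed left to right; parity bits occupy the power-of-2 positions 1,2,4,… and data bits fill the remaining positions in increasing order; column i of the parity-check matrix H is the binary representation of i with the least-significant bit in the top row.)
Syndrome s = H · r^T (mod 2), r = 010110101000000:
  s[0] = (101010101010101)·(010110101000000) mod 2 = 0+0+0+0+1+0+1+0+1+0+0+0+0+0+0 mod 2 = 1
  s[1] = (011001100110011)·(010110101000000) mod 2 = 0+1+0+0+0+0+1+0+0+0+0+0+0+0+0 mod 2 = 0
  s[2] = (000111100001111)·(010110101000000) mod 2 = 0+0+0+1+1+0+1+0+0+0+0+0+0+0+0 mod 2 = 1
  s[3] = (000000011111111)·(010110101000000) mod 2 = 0+0+0+0+0+0+0+0+1+0+0+0+0+0+0 mod 2 = 1
Syndrome = 1011
Column i of H is the binary representation of i, so the syndrome is the binary index of the flipped bit.
Read s = 1011 with s[0] as LSB: 1·2^0 + 0·2^1 + 1·2^2 + 1·2^3 = 13.
Error is at bit position 13.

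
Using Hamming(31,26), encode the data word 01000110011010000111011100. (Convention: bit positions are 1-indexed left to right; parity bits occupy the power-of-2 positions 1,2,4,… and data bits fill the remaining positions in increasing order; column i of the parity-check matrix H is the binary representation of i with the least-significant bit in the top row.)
Codeword c = d · G (mod 2), d = 01000110011010000111011100:
  c[0] = d·G[:,0] = (01000110011010000111011100)·(11011010101101010101010101) mod 2 = 0+1+0+0+0+0+1+0+0+0+1+0+0+0+0+0+0+1+0+1+0+1+0+1+0+0 mod 2 = 1
  c[1] = d·G[:,1] = (01000110011010000111011100)·(10110110011011001100110011) mod 2 = 0+0+0+0+0+1+1+0+0+1+1+0+1+0+0+0+0+1+0+0+0+1+0+0+0+0 mod 2 = 1
  c[2] = d·G[:,2] = (01000110011010000111011100)·(10000000000000000000000000) mod 2 = 0+0+0+0+0+0+0+0+0+0+0+0+0+0+0+0+0+0+0+0+0+0+0+0+0+0 mod 2 = 0
  c[3] = d·G[:,3] = (01000110011010000111011100)·(01110001111000111100001111) mod 2 = 0+1+0+0+0+0+0+0+0+1+1+0+0+0+0+0+0+1+0+0+0+0+1+1+0+0 mod 2 = 0
  c[4] = d·G[:,4] = (01000110011010000111011100)·(01000000000000000000000000) mod 2 = 0+1+0+0+0+0+0+0+0+0+0+0+0+0+0+0+0+0+0+0+0+0+0+0+0+0 mod 2 = 1
  c[5] = d·G[:,5] = (01000110011010000111011100)·(00100000000000000000000000) mod 2 = 0+0+0+0+0+0+0+0+0+0+0+0+0+0+0+0+0+0+0+0+0+0+0+0+0+0 mod 2 = 0
  c[6] = d·G[:,6] = (01000110011010000111011100)·(00010000000000000000000000) mod 2 = 0+0+0+0+0+0+0+0+0+0+0+0+0+0+0+0+0+0+0+0+0+0+0+0+0+0 mod 2 = 0
  c[7] = d·G[:,7] = (01000110011010000111011100)·(00001111111000000011111111) mod 2 = 0+0+0+0+0+1+1+0+0+1+1+0+0+0+0+0+0+0+1+1+0+1+1+1+0+0 mod 2 = 1
  c[8] = d·G[:,8] = (01000110011010000111011100)·(00001000000000000000000000) mod 2 = 0+0+0+0+0+0+0+0+0+0+0+0+0+0+0+0+0+0+0+0+0+0+0+0+0+0 mod 2 = 0
  c[9] = d·G[:,9] = (01000110011010000111011100)·(00000100000000000000000000) mod 2 = 0+0+0+0+0+1+0+0+0+0+0+0+0+0+0+0+0+0+0+0+0+0+0+0+0+0 mod 2 = 1
  c[10] = d·G[:,10] = (01000110011010000111011100)·(00000010000000000000000000) mod 2 = 0+0+0+0+0+0+1+0+0+0+0+0+0+0+0+0+0+0+0+0+0+0+0+0+0+0 mod 2 = 1
  c[11] = d·G[:,11] = (01000110011010000111011100)·(00000001000000000000000000) mod 2 = 0+0+0+0+0+0+0+0+0+0+0+0+0+0+0+0+0+0+0+0+0+0+0+0+0+0 mod 2 = 0
  c[12] = d·G[:,12] = (01000110011010000111011100)·(00000000100000000000000000) mod 2 = 0+0+0+0+0+0+0+0+0+0+0+0+0+0+0+0+0+0+0+0+0+0+0+0+0+0 mod 2 = 0
  c[13] = d·G[:,13] = (01000110011010000111011100)·(00000000010000000000000000) mod 2 = 0+0+0+0+0+0+0+0+0+1+0+0+0+0+0+0+0+0+0+0+0+0+0+0+0+0 mod 2 = 1
  c[14] = d·G[:,14] = (01000110011010000111011100)·(00000000001000000000000000) mod 2 = 0+0+0+0+0+0+0+0+0+0+1+0+0+0+0+0+0+0+0+0+0+0+0+0+0+0 mod 2 = 1
  c[15] = d·G[:,15] = (01000110011010000111011100)·(00000000000111111111111111) mod 2 = 0+0+0+0+0+0+0+0+0+0+0+0+1+0+0+0+0+1+1+1+0+1+1+1+0+0 mod 2 = 1
  c[16] = d·G[:,16] = (01000110011010000111011100)·(00000000000100000000000000) mod 2 = 0+0+0+0+0+0+0+0+0+0+0+0+0+0+0+0+0+0+0+0+0+0+0+0+0+0 mod 2 = 0
  c[17] = d·G[:,17] = (01000110011010000111011100)·(00000000000010000000000000) mod 2 = 0+0+0+0+0+0+0+0+0+0+0+0+1+0+0+0+0+0+0+0+0+0+0+0+0+0 mod 2 = 1
  c[18] = d·G[:,18] = (01000110011010000111011100)·(00000000000001000000000000) mod 2 = 0+0+0+0+0+0+0+0+0+0+0+0+0+0+0+0+0+0+0+0+0+0+0+0+0+0 mod 2 = 0
  c[19] = d·G[:,19] = (01000110011010000111011100)·(00000000000000100000000000) mod 2 = 0+0+0+0+0+0+0+0+0+0+0+0+0+0+0+0+0+0+0+0+0+0+0+0+0+0 mod 2 = 0
  c[20] = d·G[:,20] = (01000110011010000111011100)·(00000000000000010000000000) mod 2 = 0+0+0+0+0+0+0+0+0+0+0+0+0+0+0+0+0+0+0+0+0+0+0+0+0+0 mod 2 = 0
  c[21] = d·G[:,21] = (01000110011010000111011100)·(00000000000000001000000000) mod 2 = 0+0+0+0+0+0+0+0+0+0+0+0+0+0+0+0+0+0+0+0+0+0+0+0+0+0 mod 2 = 0
  c[22] = d·G[:,22] = (01000110011010000111011100)·(00000000000000000100000000) mod 2 = 0+0+0+0+0+0+0+0+0+0+0+0+0+0+0+0+0+1+0+0+0+0+0+0+0+0 mod 2 = 1
  c[23] = d·G[:,23] = (01000110011010000111011100)·(00000000000000000010000000) mod 2 = 0+0+0+0+0+0+0+0+0+0+0+0+0+0+0+0+0+0+1+0+0+0+0+0+0+0 mod 2 = 1
  c[24] = d·G[:,24] = (01000110011010000111011100)·(00000000000000000001000000) mod 2 = 0+0+0+0+0+0+0+0+0+0+0+0+0+0+0+0+0+0+0+1+0+0+0+0+0+0 mod 2 = 1
  c[25] = d·G[:,25] = (01000110011010000111011100)·(00000000000000000000100000) mod 2 = 0+0+0+0+0+0+0+0+0+0+0+0+0+0+0+0+0+0+0+0+0+0+0+0+0+0 mod 2 = 0
  c[26] = d·G[:,26] = (01000110011010000111011100)·(00000000000000000000010000) mod 2 = 0+0+0+0+0+0+0+0+0+0+0+0+0+0+0+0+0+0+0+0+0+1+0+0+0+0 mod 2 = 1
  c[27] = d·G[:,27] = (01000110011010000111011100)·(00000000000000000000001000) mod 2 = 0+0+0+0+0+0+0+0+0+0+0+0+0+0+0+0+0+0+0+0+0+0+1+0+0+0 mod 2 = 1
  c[28] = d·G[:,28] = (01000110011010000111011100)·(00000000000000000000000100) mod 2 = 0+0+0+0+0+0+0+0+0+0+0+0+0+0+0+0+0+0+0+0+0+0+0+1+0+0 mod 2 = 1
  c[29] = d·G[:,29] = (01000110011010000111011100)·(00000000000000000000000010) mod 2 = 0+0+0+0+0+0+0+0+0+0+0+0+0+0+0+0+0+0+0+0+0+0+0+0+0+0 mod 2 = 0
  c[30] = d·G[:,30] = (01000110011010000111011100)·(00000000000000000000000001) mod 2 = 0+0+0+0+0+0+0+0+0+0+0+0+0+0+0+0+0+0+0+0+0+0+0+0+0+0 mod 2 = 0
Codeword = 1100100101100111010000111011100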